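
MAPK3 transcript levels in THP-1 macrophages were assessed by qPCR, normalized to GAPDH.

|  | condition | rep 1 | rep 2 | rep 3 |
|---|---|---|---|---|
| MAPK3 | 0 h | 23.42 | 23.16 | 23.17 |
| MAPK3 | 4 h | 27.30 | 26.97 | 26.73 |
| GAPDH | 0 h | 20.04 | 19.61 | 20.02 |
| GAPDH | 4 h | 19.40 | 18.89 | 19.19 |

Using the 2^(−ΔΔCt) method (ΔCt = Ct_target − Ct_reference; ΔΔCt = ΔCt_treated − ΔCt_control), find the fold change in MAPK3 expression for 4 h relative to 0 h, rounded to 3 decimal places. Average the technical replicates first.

0.045

Mean Ct: MAPK3 0 h 23.250; MAPK3 4 h 27.000; GAPDH 0 h 19.890; GAPDH 4 h 19.160
ΔCt(0 h) = 23.250 − 19.890 = 3.360
ΔCt(4 h) = 27.000 − 19.160 = 7.840
ΔΔCt = 7.840 − 3.360 = 4.480
Fold change = 2^(−4.480) = 0.0448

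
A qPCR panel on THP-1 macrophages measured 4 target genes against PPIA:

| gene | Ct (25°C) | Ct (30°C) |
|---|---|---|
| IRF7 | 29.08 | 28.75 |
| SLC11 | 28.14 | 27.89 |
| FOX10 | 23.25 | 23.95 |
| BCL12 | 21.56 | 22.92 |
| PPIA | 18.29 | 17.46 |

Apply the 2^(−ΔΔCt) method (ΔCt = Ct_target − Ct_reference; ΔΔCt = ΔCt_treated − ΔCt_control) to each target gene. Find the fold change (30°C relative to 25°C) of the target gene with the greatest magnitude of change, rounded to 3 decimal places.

IRF7: ΔΔCt = (28.75−17.46) − (29.08−18.29) = 11.29 − 10.79 = 0.50; fold change = 2^-0.50 = 0.707
SLC11: ΔΔCt = (27.89−17.46) − (28.14−18.29) = 10.43 − 9.85 = 0.58; fold change = 2^-0.58 = 0.669
FOX10: ΔΔCt = (23.95−17.46) − (23.25−18.29) = 6.49 − 4.96 = 1.53; fold change = 2^-1.53 = 0.346
BCL12: ΔΔCt = (22.92−17.46) − (21.56−18.29) = 5.46 − 3.27 = 2.19; fold change = 2^-2.19 = 0.219
BCL12 has the largest |ΔΔCt| = 2.19.

0.219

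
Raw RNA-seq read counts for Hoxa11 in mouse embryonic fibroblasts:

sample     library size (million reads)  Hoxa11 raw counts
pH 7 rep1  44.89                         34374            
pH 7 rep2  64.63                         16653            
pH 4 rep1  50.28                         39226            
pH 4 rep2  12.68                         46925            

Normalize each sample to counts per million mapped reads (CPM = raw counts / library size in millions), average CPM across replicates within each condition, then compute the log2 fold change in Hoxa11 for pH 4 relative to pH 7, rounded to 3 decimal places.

2.130

CPM(pH 7 rep1) = 34374 / 44.89 = 765.7385
CPM(pH 7 rep2) = 16653 / 64.63 = 257.6667
CPM(pH 4 rep1) = 39226 / 50.28 = 780.1512
CPM(pH 4 rep2) = 46925 / 12.68 = 3700.7098
mean CPM(pH 7) = 511.7026; mean CPM(pH 4) = 2240.4305
Fold change = 2240.4305 / 511.7026 = 4.37838
log2(4.37838) = 2.1304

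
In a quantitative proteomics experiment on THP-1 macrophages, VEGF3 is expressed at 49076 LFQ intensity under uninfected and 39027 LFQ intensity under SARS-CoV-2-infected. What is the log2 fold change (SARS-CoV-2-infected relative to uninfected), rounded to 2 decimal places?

-0.33

Fold change = 39027 / 49076 = 0.7952
log2(0.7952) = -0.331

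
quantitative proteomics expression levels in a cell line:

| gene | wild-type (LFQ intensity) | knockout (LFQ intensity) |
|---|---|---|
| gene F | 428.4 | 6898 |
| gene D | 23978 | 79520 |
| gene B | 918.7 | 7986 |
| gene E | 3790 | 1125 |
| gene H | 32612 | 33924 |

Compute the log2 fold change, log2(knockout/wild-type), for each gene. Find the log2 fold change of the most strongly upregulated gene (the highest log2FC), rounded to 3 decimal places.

4.009

log2(6898/428.4) = 4.009  (gene F)
log2(79520/23978) = 1.730  (gene D)
log2(7986/918.7) = 3.120  (gene B)
log2(1125/3790) = -1.752  (gene E)
log2(33924/32612) = 0.057  (gene H)
gene F is most strongly upregulated.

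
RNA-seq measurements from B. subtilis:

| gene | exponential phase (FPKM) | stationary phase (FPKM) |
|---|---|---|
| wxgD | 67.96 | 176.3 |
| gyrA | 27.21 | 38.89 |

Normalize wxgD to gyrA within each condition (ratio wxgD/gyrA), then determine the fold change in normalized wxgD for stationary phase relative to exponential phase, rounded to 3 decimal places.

1.815

wxgD/gyrA (exponential phase) = 67.96 / 27.21 = 2.4976
wxgD/gyrA (stationary phase) = 176.3 / 38.89 = 4.5333
Fold change = 4.5333 / 2.4976 = 1.8151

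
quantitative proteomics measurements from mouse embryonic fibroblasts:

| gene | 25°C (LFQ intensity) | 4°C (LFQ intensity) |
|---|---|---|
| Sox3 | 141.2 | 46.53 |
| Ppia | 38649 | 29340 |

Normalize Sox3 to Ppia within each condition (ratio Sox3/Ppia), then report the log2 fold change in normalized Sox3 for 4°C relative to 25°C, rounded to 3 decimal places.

Sox3/Ppia (25°C) = 141.2 / 38649 = 0.0036534
Sox3/Ppia (4°C) = 46.53 / 29340 = 0.0015859
Fold change = 0.0015859 / 0.0036534 = 0.4341
log2(0.4341) = -1.2039

-1.204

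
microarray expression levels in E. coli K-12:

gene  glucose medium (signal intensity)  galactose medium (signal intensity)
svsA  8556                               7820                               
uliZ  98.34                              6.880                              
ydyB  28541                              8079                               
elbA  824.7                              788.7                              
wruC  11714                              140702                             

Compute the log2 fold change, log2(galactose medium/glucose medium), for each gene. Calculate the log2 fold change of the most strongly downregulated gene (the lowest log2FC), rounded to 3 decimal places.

log2(7820/8556) = -0.130  (svsA)
log2(6.880/98.34) = -3.837  (uliZ)
log2(8079/28541) = -1.821  (ydyB)
log2(788.7/824.7) = -0.064  (elbA)
log2(140702/11714) = 3.586  (wruC)
uliZ is most strongly downregulated.

-3.837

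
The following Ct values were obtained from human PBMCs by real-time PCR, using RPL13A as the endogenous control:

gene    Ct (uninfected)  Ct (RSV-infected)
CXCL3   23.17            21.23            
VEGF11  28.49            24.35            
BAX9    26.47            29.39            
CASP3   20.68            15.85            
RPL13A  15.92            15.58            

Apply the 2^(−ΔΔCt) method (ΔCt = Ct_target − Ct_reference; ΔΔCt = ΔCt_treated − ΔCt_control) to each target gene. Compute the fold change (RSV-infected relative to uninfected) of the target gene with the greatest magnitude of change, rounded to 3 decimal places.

22.471

CXCL3: ΔΔCt = (21.23−15.58) − (23.17−15.92) = 5.65 − 7.25 = -1.60; fold change = 2^1.60 = 3.031
VEGF11: ΔΔCt = (24.35−15.58) − (28.49−15.92) = 8.77 − 12.57 = -3.80; fold change = 2^3.80 = 13.929
BAX9: ΔΔCt = (29.39−15.58) − (26.47−15.92) = 13.81 − 10.55 = 3.26; fold change = 2^-3.26 = 0.104
CASP3: ΔΔCt = (15.85−15.58) − (20.68−15.92) = 0.27 − 4.76 = -4.49; fold change = 2^4.49 = 22.471
CASP3 has the largest |ΔΔCt| = 4.49.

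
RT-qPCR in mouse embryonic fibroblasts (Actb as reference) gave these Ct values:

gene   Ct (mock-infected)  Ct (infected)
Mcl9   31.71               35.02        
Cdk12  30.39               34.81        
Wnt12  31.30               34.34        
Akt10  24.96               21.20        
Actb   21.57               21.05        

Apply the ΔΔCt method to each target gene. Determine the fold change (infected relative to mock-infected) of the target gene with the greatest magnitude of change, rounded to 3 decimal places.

0.033

Mcl9: ΔΔCt = (35.02−21.05) − (31.71−21.57) = 13.97 − 10.14 = 3.83; fold change = 2^-3.83 = 0.070
Cdk12: ΔΔCt = (34.81−21.05) − (30.39−21.57) = 13.76 − 8.82 = 4.94; fold change = 2^-4.94 = 0.033
Wnt12: ΔΔCt = (34.34−21.05) − (31.30−21.57) = 13.29 − 9.73 = 3.56; fold change = 2^-3.56 = 0.085
Akt10: ΔΔCt = (21.20−21.05) − (24.96−21.57) = 0.15 − 3.39 = -3.24; fold change = 2^3.24 = 9.448
Cdk12 has the largest |ΔΔCt| = 4.94.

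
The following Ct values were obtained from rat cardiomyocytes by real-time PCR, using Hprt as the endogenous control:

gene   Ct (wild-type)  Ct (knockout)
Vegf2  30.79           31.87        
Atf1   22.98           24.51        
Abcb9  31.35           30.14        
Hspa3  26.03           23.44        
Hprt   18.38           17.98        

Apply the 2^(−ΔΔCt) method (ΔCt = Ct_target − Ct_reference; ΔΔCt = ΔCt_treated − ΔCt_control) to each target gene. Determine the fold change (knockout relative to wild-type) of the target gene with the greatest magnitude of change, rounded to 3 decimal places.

Vegf2: ΔΔCt = (31.87−17.98) − (30.79−18.38) = 13.89 − 12.41 = 1.48; fold change = 2^-1.48 = 0.358
Atf1: ΔΔCt = (24.51−17.98) − (22.98−18.38) = 6.53 − 4.60 = 1.93; fold change = 2^-1.93 = 0.262
Abcb9: ΔΔCt = (30.14−17.98) − (31.35−18.38) = 12.16 − 12.97 = -0.81; fold change = 2^0.81 = 1.753
Hspa3: ΔΔCt = (23.44−17.98) − (26.03−18.38) = 5.46 − 7.65 = -2.19; fold change = 2^2.19 = 4.563
Hspa3 has the largest |ΔΔCt| = 2.19.

4.563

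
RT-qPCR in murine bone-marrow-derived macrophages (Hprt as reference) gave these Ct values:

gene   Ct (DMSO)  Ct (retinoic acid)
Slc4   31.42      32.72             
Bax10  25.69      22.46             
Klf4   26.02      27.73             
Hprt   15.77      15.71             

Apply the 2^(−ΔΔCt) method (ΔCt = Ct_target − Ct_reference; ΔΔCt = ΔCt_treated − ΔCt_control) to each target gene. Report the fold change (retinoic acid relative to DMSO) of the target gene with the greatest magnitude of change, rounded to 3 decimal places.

Slc4: ΔΔCt = (32.72−15.71) − (31.42−15.77) = 17.01 − 15.65 = 1.36; fold change = 2^-1.36 = 0.390
Bax10: ΔΔCt = (22.46−15.71) − (25.69−15.77) = 6.75 − 9.92 = -3.17; fold change = 2^3.17 = 9.000
Klf4: ΔΔCt = (27.73−15.71) − (26.02−15.77) = 12.02 − 10.25 = 1.77; fold change = 2^-1.77 = 0.293
Bax10 has the largest |ΔΔCt| = 3.17.

9.000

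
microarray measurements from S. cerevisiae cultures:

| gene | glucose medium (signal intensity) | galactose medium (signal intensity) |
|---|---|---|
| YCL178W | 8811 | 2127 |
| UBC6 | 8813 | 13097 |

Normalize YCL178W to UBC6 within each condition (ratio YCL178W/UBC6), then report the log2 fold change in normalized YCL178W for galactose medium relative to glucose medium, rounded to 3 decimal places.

YCL178W/UBC6 (glucose medium) = 8811 / 8813 = 0.99977
YCL178W/UBC6 (galactose medium) = 2127 / 13097 = 0.1624
Fold change = 0.1624 / 0.99977 = 0.1624
log2(0.1624) = -2.6220

-2.622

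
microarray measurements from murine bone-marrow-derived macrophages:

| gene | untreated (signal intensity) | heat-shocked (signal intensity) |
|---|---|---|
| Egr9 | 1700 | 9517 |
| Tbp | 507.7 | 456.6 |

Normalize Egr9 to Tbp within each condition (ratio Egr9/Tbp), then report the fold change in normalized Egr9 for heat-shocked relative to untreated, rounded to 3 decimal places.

Egr9/Tbp (untreated) = 1700 / 507.7 = 3.3484
Egr9/Tbp (heat-shocked) = 9517 / 456.6 = 20.843
Fold change = 20.843 / 3.3484 = 6.2248

6.225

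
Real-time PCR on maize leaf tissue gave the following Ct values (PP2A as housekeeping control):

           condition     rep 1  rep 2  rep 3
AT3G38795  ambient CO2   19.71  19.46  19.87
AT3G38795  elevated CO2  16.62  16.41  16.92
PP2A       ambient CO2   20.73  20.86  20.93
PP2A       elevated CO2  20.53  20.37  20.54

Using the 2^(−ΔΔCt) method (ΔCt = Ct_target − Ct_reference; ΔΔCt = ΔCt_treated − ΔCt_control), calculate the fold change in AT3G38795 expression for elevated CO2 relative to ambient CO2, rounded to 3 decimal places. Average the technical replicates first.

6.364

Mean Ct: AT3G38795 ambient CO2 19.680; AT3G38795 elevated CO2 16.650; PP2A ambient CO2 20.840; PP2A elevated CO2 20.480
ΔCt(ambient CO2) = 19.680 − 20.840 = -1.160
ΔCt(elevated CO2) = 16.650 − 20.480 = -3.830
ΔΔCt = -3.830 − (-1.160) = -2.670
Fold change = 2^(−(-2.670)) = 2^2.670 = 6.3643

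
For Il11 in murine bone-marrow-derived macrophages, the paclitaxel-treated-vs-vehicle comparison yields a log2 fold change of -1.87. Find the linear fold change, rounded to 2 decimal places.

Fold change = 2^(-1.87) = 0.274

0.27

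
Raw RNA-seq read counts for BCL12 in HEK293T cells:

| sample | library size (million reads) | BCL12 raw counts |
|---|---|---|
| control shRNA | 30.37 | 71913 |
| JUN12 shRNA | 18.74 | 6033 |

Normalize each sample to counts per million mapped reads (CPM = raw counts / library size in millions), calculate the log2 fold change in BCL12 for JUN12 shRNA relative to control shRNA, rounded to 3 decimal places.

CPM(control shRNA) = 71913 / 30.37 = 2367.8959
CPM(JUN12 shRNA) = 6033 / 18.74 = 321.9317
Fold change = 321.9317 / 2367.8959 = 0.13596
log2(0.13596) = -2.8788

-2.879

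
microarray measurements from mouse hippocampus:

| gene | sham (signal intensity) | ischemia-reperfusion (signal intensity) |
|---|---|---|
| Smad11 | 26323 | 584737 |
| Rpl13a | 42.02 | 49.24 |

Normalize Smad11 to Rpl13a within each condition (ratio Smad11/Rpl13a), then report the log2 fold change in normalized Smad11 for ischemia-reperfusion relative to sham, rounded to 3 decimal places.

4.245

Smad11/Rpl13a (sham) = 26323 / 42.02 = 626.44
Smad11/Rpl13a (ischemia-reperfusion) = 584737 / 49.24 = 11875
Fold change = 11875 / 626.44 = 18.9567
log2(18.9567) = 4.2446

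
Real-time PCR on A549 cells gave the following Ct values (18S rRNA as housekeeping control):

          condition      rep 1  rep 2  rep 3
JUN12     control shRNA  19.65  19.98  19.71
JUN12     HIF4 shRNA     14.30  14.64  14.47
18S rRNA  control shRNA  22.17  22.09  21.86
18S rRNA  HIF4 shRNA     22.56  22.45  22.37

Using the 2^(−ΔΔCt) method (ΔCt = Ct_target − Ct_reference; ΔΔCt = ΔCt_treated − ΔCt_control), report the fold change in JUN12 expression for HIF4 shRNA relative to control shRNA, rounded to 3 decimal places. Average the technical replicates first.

53.076

Mean Ct: JUN12 control shRNA 19.780; JUN12 HIF4 shRNA 14.470; 18S rRNA control shRNA 22.040; 18S rRNA HIF4 shRNA 22.460
ΔCt(control shRNA) = 19.780 − 22.040 = -2.260
ΔCt(HIF4 shRNA) = 14.470 − 22.460 = -7.990
ΔΔCt = -7.990 − (-2.260) = -5.730
Fold change = 2^(−(-5.730)) = 2^5.730 = 53.0765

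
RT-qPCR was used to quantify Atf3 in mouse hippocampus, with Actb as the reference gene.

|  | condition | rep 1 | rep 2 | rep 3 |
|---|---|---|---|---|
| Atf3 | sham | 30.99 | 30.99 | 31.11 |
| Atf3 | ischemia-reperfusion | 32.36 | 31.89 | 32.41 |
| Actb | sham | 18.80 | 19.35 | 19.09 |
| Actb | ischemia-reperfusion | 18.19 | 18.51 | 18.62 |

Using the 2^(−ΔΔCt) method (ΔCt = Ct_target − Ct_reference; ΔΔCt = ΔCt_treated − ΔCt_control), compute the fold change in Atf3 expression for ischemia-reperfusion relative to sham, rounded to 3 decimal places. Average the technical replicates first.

Mean Ct: Atf3 sham 31.030; Atf3 ischemia-reperfusion 32.220; Actb sham 19.080; Actb ischemia-reperfusion 18.440
ΔCt(sham) = 31.030 − 19.080 = 11.950
ΔCt(ischemia-reperfusion) = 32.220 − 18.440 = 13.780
ΔΔCt = 13.780 − 11.950 = 1.830
Fold change = 2^(−1.830) = 0.2813

0.281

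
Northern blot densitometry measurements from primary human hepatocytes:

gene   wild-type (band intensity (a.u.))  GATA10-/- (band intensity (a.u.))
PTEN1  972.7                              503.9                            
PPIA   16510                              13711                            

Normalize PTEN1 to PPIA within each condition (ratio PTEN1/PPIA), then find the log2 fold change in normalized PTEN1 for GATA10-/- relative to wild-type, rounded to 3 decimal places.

-0.681

PTEN1/PPIA (wild-type) = 972.7 / 16510 = 0.058916
PTEN1/PPIA (GATA10-/-) = 503.9 / 13711 = 0.036752
Fold change = 0.036752 / 0.058916 = 0.6238
log2(0.6238) = -0.6809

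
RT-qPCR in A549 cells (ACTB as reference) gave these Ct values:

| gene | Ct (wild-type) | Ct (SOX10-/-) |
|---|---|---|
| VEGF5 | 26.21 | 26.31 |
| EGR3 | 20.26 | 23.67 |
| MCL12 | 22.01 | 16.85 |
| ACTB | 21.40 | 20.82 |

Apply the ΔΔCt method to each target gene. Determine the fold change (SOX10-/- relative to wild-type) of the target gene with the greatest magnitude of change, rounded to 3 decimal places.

VEGF5: ΔΔCt = (26.31−20.82) − (26.21−21.40) = 5.49 − 4.81 = 0.68; fold change = 2^-0.68 = 0.624
EGR3: ΔΔCt = (23.67−20.82) − (20.26−21.40) = 2.85 − (-1.14) = 3.99; fold change = 2^-3.99 = 0.063
MCL12: ΔΔCt = (16.85−20.82) − (22.01−21.40) = -3.97 − 0.61 = -4.58; fold change = 2^4.58 = 23.918
MCL12 has the largest |ΔΔCt| = 4.58.

23.918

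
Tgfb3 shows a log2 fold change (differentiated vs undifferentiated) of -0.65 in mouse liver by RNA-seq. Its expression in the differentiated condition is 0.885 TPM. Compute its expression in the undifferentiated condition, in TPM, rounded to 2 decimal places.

Fold change = 2^(-0.65) = 0.6373
undifferentiated expression = 0.885 / 0.6373 = 1.39

1.39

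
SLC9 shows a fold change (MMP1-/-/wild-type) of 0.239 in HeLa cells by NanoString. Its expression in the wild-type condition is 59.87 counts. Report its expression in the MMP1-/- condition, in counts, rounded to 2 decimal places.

14.31

MMP1-/- expression = 59.87 × 0.239 = 14.31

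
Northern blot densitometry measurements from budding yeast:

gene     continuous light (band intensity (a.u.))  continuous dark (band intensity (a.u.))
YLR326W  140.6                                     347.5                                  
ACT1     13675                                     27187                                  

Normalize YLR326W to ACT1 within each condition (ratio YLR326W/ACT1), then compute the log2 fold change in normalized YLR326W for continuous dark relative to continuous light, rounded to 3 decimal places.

0.314

YLR326W/ACT1 (continuous light) = 140.6 / 13675 = 0.010282
YLR326W/ACT1 (continuous dark) = 347.5 / 27187 = 0.012782
Fold change = 0.012782 / 0.010282 = 1.2432
log2(1.2432) = 0.3140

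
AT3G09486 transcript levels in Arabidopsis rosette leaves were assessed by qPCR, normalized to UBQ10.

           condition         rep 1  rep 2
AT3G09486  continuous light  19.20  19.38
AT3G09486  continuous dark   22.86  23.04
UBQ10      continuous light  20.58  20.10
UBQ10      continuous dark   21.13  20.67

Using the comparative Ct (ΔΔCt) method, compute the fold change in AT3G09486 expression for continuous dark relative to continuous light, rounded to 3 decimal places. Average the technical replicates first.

0.117

Mean Ct: AT3G09486 continuous light 19.290; AT3G09486 continuous dark 22.950; UBQ10 continuous light 20.340; UBQ10 continuous dark 20.900
ΔCt(continuous light) = 19.290 − 20.340 = -1.050
ΔCt(continuous dark) = 22.950 − 20.900 = 2.050
ΔΔCt = 2.050 − (-1.050) = 3.100
Fold change = 2^(−3.100) = 0.1166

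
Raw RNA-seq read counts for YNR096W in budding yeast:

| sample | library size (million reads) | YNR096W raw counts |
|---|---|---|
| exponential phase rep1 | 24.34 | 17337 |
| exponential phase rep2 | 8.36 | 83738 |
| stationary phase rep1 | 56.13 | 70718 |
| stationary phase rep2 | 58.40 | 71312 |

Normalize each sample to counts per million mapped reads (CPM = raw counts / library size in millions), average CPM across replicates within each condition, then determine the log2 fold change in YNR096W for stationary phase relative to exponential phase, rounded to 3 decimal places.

CPM(exponential phase rep1) = 17337 / 24.34 = 712.2843
CPM(exponential phase rep2) = 83738 / 8.36 = 10016.5072
CPM(stationary phase rep1) = 70718 / 56.13 = 1259.8967
CPM(stationary phase rep2) = 71312 / 58.40 = 1221.0959
mean CPM(exponential phase) = 5364.3957; mean CPM(stationary phase) = 1240.4963
Fold change = 1240.4963 / 5364.3957 = 0.23125
log2(0.23125) = -2.1125

-2.112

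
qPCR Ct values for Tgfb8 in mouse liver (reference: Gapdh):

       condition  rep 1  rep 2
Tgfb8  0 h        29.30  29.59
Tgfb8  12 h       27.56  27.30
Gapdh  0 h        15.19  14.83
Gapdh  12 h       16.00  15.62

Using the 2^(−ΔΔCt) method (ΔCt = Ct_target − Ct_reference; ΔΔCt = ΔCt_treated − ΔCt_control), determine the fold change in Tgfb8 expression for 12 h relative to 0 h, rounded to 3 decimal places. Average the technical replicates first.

Mean Ct: Tgfb8 0 h 29.445; Tgfb8 12 h 27.430; Gapdh 0 h 15.010; Gapdh 12 h 15.810
ΔCt(0 h) = 29.445 − 15.010 = 14.435
ΔCt(12 h) = 27.430 − 15.810 = 11.620
ΔΔCt = 11.620 − 14.435 = -2.815
Fold change = 2^(−(-2.815)) = 2^2.815 = 7.0372

7.037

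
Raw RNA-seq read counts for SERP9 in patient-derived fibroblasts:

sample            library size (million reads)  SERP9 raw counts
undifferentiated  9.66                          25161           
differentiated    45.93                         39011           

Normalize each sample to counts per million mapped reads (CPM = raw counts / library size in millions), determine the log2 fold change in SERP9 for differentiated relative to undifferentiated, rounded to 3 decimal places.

CPM(undifferentiated) = 25161 / 9.66 = 2604.6584
CPM(differentiated) = 39011 / 45.93 = 849.3577
Fold change = 849.3577 / 2604.6584 = 0.32609
log2(0.32609) = -1.6166

-1.617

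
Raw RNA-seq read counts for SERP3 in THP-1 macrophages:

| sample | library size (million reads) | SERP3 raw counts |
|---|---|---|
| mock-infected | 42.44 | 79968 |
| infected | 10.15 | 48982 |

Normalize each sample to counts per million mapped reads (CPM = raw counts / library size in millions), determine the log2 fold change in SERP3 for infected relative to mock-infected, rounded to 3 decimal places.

CPM(mock-infected) = 79968 / 42.44 = 1884.2601
CPM(infected) = 48982 / 10.15 = 4825.8128
Fold change = 4825.8128 / 1884.2601 = 2.56112
log2(2.56112) = 1.3568

1.357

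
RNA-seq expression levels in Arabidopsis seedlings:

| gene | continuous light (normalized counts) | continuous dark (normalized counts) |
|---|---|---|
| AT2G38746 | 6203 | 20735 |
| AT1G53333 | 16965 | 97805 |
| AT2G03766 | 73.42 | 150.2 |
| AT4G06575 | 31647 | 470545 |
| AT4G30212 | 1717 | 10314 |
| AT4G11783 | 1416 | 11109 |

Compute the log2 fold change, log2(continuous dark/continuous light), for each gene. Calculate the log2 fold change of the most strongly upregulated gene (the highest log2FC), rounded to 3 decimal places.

log2(20735/6203) = 1.741  (AT2G38746)
log2(97805/16965) = 2.527  (AT1G53333)
log2(150.2/73.42) = 1.033  (AT2G03766)
log2(470545/31647) = 3.894  (AT4G06575)
log2(10314/1717) = 2.587  (AT4G30212)
log2(11109/1416) = 2.972  (AT4G11783)
AT4G06575 is most strongly upregulated.

3.894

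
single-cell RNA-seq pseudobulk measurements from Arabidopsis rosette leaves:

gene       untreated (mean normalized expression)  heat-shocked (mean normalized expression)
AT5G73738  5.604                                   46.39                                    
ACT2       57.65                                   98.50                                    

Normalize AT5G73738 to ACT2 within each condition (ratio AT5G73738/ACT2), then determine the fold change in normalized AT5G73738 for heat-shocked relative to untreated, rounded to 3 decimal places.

AT5G73738/ACT2 (untreated) = 5.604 / 57.65 = 0.097207
AT5G73738/ACT2 (heat-shocked) = 46.39 / 98.50 = 0.47096
Fold change = 0.47096 / 0.097207 = 4.8450

4.845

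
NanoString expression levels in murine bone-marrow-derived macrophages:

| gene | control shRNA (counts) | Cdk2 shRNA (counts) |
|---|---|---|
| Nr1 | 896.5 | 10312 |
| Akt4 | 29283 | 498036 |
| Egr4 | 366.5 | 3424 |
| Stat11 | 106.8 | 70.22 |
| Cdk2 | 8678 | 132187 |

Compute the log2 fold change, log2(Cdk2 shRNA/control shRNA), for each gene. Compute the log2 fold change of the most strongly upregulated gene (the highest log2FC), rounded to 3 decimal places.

log2(10312/896.5) = 3.524  (Nr1)
log2(498036/29283) = 4.088  (Akt4)
log2(3424/366.5) = 3.224  (Egr4)
log2(70.22/106.8) = -0.605  (Stat11)
log2(132187/8678) = 3.929  (Cdk2)
Akt4 is most strongly upregulated.

4.088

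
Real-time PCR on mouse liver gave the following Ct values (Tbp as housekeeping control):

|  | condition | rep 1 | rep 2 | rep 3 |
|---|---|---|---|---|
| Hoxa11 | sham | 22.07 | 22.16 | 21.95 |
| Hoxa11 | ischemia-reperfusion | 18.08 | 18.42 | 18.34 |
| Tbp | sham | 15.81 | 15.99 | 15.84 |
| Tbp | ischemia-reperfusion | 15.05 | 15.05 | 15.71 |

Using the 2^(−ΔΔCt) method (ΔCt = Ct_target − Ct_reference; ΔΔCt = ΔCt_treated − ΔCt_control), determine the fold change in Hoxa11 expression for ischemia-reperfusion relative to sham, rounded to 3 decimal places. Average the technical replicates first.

Mean Ct: Hoxa11 sham 22.060; Hoxa11 ischemia-reperfusion 18.280; Tbp sham 15.880; Tbp ischemia-reperfusion 15.270
ΔCt(sham) = 22.060 − 15.880 = 6.180
ΔCt(ischemia-reperfusion) = 18.280 − 15.270 = 3.010
ΔΔCt = 3.010 − 6.180 = -3.170
Fold change = 2^(−(-3.170)) = 2^3.170 = 9.0005

9.000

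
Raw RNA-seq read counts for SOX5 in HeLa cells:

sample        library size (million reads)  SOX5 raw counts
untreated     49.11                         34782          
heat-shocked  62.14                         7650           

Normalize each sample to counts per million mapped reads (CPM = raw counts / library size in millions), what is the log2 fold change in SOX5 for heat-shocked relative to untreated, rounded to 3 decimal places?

-2.524

CPM(untreated) = 34782 / 49.11 = 708.2468
CPM(heat-shocked) = 7650 / 62.14 = 123.1091
Fold change = 123.1091 / 708.2468 = 0.17382
log2(0.17382) = -2.5243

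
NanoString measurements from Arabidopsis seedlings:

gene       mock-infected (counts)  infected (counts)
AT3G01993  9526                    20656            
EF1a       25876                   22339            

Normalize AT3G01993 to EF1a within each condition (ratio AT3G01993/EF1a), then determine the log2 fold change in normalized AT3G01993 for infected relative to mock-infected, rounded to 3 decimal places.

1.329

AT3G01993/EF1a (mock-infected) = 9526 / 25876 = 0.36814
AT3G01993/EF1a (infected) = 20656 / 22339 = 0.92466
Fold change = 0.92466 / 0.36814 = 2.5117
log2(2.5117) = 1.3287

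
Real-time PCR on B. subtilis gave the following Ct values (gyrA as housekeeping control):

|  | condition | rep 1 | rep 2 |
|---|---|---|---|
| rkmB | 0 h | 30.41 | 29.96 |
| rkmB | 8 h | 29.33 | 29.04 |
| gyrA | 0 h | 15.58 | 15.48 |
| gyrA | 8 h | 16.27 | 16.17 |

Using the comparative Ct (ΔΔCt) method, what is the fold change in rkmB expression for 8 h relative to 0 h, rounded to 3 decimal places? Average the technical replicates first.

3.227

Mean Ct: rkmB 0 h 30.185; rkmB 8 h 29.185; gyrA 0 h 15.530; gyrA 8 h 16.220
ΔCt(0 h) = 30.185 − 15.530 = 14.655
ΔCt(8 h) = 29.185 − 16.220 = 12.965
ΔΔCt = 12.965 − 14.655 = -1.690
Fold change = 2^(−(-1.690)) = 2^1.690 = 3.2266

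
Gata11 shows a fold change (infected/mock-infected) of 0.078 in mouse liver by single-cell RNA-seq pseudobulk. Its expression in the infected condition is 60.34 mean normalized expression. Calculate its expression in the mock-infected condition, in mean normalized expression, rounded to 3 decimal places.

mock-infected expression = 60.34 / 0.078 = 773.590

773.590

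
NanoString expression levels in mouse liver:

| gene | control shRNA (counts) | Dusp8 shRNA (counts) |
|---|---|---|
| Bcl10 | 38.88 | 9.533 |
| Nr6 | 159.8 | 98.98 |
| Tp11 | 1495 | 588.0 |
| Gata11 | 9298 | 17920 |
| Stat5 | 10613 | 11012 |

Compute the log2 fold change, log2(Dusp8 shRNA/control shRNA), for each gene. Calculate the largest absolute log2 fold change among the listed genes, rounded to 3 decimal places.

2.028

log2(9.533/38.88) = -2.028  (Bcl10)
log2(98.98/159.8) = -0.691  (Nr6)
log2(588.0/1495) = -1.346  (Tp11)
log2(17920/9298) = 0.947  (Gata11)
log2(11012/10613) = 0.053  (Stat5)
The largest magnitude belongs to Bcl10.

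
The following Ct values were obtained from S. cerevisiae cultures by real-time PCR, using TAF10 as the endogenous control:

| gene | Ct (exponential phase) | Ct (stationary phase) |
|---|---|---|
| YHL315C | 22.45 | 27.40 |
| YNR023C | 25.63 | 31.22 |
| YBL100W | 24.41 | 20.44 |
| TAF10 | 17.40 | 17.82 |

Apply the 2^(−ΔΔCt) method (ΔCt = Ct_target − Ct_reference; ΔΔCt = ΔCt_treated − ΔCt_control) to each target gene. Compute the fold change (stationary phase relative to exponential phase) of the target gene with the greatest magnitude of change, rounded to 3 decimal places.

YHL315C: ΔΔCt = (27.40−17.82) − (22.45−17.40) = 9.58 − 5.05 = 4.53; fold change = 2^-4.53 = 0.043
YNR023C: ΔΔCt = (31.22−17.82) − (25.63−17.40) = 13.40 − 8.23 = 5.17; fold change = 2^-5.17 = 0.028
YBL100W: ΔΔCt = (20.44−17.82) − (24.41−17.40) = 2.62 − 7.01 = -4.39; fold change = 2^4.39 = 20.966
YNR023C has the largest |ΔΔCt| = 5.17.

0.028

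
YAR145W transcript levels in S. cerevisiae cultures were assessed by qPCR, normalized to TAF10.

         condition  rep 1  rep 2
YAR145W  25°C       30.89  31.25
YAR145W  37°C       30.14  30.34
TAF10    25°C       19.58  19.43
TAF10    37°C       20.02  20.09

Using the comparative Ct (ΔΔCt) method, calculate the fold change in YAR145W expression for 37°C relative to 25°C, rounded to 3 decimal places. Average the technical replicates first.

Mean Ct: YAR145W 25°C 31.070; YAR145W 37°C 30.240; TAF10 25°C 19.505; TAF10 37°C 20.055
ΔCt(25°C) = 31.070 − 19.505 = 11.565
ΔCt(37°C) = 30.240 − 20.055 = 10.185
ΔΔCt = 10.185 − 11.565 = -1.380
Fold change = 2^(−(-1.380)) = 2^1.380 = 2.6027

2.603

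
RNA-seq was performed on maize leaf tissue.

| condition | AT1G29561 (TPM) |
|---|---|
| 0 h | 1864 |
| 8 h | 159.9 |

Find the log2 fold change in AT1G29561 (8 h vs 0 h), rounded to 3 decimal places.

Fold change = 159.9 / 1864 = 0.0858
log2(0.0858) = -3.5432

-3.543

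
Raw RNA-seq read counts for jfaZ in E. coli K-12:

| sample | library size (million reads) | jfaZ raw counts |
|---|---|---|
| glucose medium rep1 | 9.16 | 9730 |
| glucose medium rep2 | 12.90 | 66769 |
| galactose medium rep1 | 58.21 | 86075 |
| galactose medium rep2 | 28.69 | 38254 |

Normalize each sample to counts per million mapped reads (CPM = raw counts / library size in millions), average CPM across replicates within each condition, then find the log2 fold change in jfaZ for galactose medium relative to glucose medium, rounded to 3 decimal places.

CPM(glucose medium rep1) = 9730 / 9.16 = 1062.2271
CPM(glucose medium rep2) = 66769 / 12.90 = 5175.8915
CPM(galactose medium rep1) = 86075 / 58.21 = 1478.6978
CPM(galactose medium rep2) = 38254 / 28.69 = 1333.3566
mean CPM(glucose medium) = 3119.0593; mean CPM(galactose medium) = 1406.0272
Fold change = 1406.0272 / 3119.0593 = 0.45079
log2(0.45079) = -1.1495

-1.149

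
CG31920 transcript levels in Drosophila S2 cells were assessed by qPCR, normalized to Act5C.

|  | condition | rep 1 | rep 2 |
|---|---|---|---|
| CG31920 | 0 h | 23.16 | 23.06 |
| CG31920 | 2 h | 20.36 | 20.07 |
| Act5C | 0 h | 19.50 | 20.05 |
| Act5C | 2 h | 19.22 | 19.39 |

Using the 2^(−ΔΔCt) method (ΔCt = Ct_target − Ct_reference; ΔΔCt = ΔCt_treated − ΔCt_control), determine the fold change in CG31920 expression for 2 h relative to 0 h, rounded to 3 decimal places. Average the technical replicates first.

5.370

Mean Ct: CG31920 0 h 23.110; CG31920 2 h 20.215; Act5C 0 h 19.775; Act5C 2 h 19.305
ΔCt(0 h) = 23.110 − 19.775 = 3.335
ΔCt(2 h) = 20.215 − 19.305 = 0.910
ΔΔCt = 0.910 − 3.335 = -2.425
Fold change = 2^(−(-2.425)) = 2^2.425 = 5.3703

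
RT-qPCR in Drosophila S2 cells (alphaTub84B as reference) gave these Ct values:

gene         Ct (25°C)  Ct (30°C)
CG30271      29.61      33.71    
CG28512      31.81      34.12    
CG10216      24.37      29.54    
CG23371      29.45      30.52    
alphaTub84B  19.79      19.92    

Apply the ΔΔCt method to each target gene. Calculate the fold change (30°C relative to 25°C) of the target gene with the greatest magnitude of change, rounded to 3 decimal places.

CG30271: ΔΔCt = (33.71−19.92) − (29.61−19.79) = 13.79 − 9.82 = 3.97; fold change = 2^-3.97 = 0.064
CG28512: ΔΔCt = (34.12−19.92) − (31.81−19.79) = 14.20 − 12.02 = 2.18; fold change = 2^-2.18 = 0.221
CG10216: ΔΔCt = (29.54−19.92) − (24.37−19.79) = 9.62 − 4.58 = 5.04; fold change = 2^-5.04 = 0.030
CG23371: ΔΔCt = (30.52−19.92) − (29.45−19.79) = 10.60 − 9.66 = 0.94; fold change = 2^-0.94 = 0.521
CG10216 has the largest |ΔΔCt| = 5.04.

0.030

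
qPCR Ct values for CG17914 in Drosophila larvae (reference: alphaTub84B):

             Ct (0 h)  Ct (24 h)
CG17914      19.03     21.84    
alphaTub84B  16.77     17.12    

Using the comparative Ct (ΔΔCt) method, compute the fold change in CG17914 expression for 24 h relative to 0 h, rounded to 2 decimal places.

ΔCt(0 h) = 19.030 − 16.770 = 2.260
ΔCt(24 h) = 21.840 − 17.120 = 4.720
ΔΔCt = 4.720 − 2.260 = 2.460
Fold change = 2^(−2.460) = 0.182

0.18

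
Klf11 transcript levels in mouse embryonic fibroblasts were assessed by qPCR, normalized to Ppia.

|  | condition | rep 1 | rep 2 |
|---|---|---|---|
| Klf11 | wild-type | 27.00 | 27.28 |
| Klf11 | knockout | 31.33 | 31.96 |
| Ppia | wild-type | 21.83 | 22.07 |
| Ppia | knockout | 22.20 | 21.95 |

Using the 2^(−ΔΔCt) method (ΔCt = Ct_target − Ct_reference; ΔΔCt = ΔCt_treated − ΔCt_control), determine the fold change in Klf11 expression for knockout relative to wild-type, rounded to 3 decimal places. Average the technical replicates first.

0.048

Mean Ct: Klf11 wild-type 27.140; Klf11 knockout 31.645; Ppia wild-type 21.950; Ppia knockout 22.075
ΔCt(wild-type) = 27.140 − 21.950 = 5.190
ΔCt(knockout) = 31.645 − 22.075 = 9.570
ΔΔCt = 9.570 − 5.190 = 4.380
Fold change = 2^(−4.380) = 0.0480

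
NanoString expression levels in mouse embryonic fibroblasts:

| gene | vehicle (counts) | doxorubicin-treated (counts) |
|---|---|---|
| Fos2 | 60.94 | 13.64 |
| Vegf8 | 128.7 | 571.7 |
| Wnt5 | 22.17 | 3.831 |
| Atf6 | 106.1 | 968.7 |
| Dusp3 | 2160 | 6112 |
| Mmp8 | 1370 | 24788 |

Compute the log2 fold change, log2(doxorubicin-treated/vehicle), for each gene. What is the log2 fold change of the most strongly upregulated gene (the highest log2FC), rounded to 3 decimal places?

log2(13.64/60.94) = -2.160  (Fos2)
log2(571.7/128.7) = 2.151  (Vegf8)
log2(3.831/22.17) = -2.533  (Wnt5)
log2(968.7/106.1) = 3.191  (Atf6)
log2(6112/2160) = 1.501  (Dusp3)
log2(24788/1370) = 4.177  (Mmp8)
Mmp8 is most strongly upregulated.

4.177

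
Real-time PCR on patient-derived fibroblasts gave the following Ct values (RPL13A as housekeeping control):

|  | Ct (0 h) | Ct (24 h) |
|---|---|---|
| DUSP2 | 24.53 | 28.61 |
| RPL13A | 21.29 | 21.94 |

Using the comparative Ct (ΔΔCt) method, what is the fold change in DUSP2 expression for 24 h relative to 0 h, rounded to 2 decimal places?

ΔCt(0 h) = 24.530 − 21.290 = 3.240
ΔCt(24 h) = 28.610 − 21.940 = 6.670
ΔΔCt = 6.670 − 3.240 = 3.430
Fold change = 2^(−3.430) = 0.093

0.09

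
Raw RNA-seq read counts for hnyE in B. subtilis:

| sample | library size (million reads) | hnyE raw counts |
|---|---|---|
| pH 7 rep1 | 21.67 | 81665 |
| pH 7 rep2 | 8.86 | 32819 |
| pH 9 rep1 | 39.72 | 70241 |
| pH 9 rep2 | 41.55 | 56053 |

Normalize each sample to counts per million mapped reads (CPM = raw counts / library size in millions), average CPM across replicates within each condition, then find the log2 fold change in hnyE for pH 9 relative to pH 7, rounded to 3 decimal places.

CPM(pH 7 rep1) = 81665 / 21.67 = 3768.5741
CPM(pH 7 rep2) = 32819 / 8.86 = 3704.1761
CPM(pH 9 rep1) = 70241 / 39.72 = 1768.4038
CPM(pH 9 rep2) = 56053 / 41.55 = 1349.0493
mean CPM(pH 7) = 3736.3751; mean CPM(pH 9) = 1558.7266
Fold change = 1558.7266 / 3736.3751 = 0.41718
log2(0.41718) = -1.2613

-1.261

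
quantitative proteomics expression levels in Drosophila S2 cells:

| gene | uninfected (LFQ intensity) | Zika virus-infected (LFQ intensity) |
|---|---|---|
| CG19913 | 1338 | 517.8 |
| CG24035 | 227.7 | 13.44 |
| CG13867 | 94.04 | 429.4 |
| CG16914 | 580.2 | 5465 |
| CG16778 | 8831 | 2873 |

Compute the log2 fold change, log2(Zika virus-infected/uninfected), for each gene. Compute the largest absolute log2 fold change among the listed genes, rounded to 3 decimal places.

log2(517.8/1338) = -1.370  (CG19913)
log2(13.44/227.7) = -4.083  (CG24035)
log2(429.4/94.04) = 2.191  (CG13867)
log2(5465/580.2) = 3.236  (CG16914)
log2(2873/8831) = -1.620  (CG16778)
The largest magnitude belongs to CG24035.

4.083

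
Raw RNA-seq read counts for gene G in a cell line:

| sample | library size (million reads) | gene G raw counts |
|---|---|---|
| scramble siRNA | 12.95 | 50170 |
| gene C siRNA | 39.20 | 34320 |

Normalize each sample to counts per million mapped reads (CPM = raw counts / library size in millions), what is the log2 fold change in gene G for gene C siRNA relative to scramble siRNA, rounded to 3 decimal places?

CPM(scramble siRNA) = 50170 / 12.95 = 3874.1313
CPM(gene C siRNA) = 34320 / 39.20 = 875.5102
Fold change = 875.5102 / 3874.1313 = 0.22599
log2(0.22599) = -2.1457

-2.146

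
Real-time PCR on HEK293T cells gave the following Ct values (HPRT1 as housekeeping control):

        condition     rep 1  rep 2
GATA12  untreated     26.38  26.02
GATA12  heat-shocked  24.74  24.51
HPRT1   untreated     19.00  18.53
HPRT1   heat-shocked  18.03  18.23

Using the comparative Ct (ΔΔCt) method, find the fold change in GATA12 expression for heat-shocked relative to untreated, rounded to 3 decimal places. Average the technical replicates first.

1.919

Mean Ct: GATA12 untreated 26.200; GATA12 heat-shocked 24.625; HPRT1 untreated 18.765; HPRT1 heat-shocked 18.130
ΔCt(untreated) = 26.200 − 18.765 = 7.435
ΔCt(heat-shocked) = 24.625 − 18.130 = 6.495
ΔΔCt = 6.495 − 7.435 = -0.940
Fold change = 2^(−(-0.940)) = 2^0.940 = 1.9185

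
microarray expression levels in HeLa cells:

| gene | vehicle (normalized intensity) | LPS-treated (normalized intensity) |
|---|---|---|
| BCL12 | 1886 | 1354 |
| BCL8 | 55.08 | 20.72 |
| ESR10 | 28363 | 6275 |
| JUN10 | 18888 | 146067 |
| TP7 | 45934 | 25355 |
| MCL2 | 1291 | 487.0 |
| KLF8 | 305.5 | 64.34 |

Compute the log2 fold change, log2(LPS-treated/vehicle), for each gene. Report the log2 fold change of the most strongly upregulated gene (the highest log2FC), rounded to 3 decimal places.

log2(1354/1886) = -0.478  (BCL12)
log2(20.72/55.08) = -1.411  (BCL8)
log2(6275/28363) = -2.176  (ESR10)
log2(146067/18888) = 2.951  (JUN10)
log2(25355/45934) = -0.857  (TP7)
log2(487.0/1291) = -1.406  (MCL2)
log2(64.34/305.5) = -2.247  (KLF8)
JUN10 is most strongly upregulated.

2.951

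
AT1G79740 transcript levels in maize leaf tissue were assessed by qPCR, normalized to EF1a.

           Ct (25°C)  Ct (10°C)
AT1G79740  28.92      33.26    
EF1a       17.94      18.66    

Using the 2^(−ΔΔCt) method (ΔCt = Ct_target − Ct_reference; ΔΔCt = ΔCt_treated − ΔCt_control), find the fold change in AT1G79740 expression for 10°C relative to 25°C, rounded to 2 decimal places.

0.08

ΔCt(25°C) = 28.920 − 17.940 = 10.980
ΔCt(10°C) = 33.260 − 18.660 = 14.600
ΔΔCt = 14.600 − 10.980 = 3.620
Fold change = 2^(−3.620) = 0.081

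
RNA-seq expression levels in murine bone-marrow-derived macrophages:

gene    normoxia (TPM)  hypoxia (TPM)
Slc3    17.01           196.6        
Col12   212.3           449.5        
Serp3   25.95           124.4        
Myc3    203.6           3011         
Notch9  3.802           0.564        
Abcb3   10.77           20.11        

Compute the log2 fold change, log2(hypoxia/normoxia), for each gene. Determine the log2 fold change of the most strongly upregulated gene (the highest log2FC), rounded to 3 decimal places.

3.886

log2(196.6/17.01) = 3.531  (Slc3)
log2(449.5/212.3) = 1.082  (Col12)
log2(124.4/25.95) = 2.261  (Serp3)
log2(3011/203.6) = 3.886  (Myc3)
log2(0.564/3.802) = -2.753  (Notch9)
log2(20.11/10.77) = 0.901  (Abcb3)
Myc3 is most strongly upregulated.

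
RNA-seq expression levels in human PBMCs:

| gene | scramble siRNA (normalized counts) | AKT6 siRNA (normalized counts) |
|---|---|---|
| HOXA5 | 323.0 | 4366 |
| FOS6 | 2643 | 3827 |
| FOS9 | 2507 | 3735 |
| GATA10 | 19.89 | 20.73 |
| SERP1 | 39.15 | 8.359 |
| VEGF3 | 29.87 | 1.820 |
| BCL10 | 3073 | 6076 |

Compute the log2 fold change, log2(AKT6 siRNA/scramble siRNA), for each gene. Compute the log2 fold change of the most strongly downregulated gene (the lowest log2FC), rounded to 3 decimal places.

log2(4366/323.0) = 3.757  (HOXA5)
log2(3827/2643) = 0.534  (FOS6)
log2(3735/2507) = 0.575  (FOS9)
log2(20.73/19.89) = 0.060  (GATA10)
log2(8.359/39.15) = -2.228  (SERP1)
log2(1.820/29.87) = -4.037  (VEGF3)
log2(6076/3073) = 0.983  (BCL10)
VEGF3 is most strongly downregulated.

-4.037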